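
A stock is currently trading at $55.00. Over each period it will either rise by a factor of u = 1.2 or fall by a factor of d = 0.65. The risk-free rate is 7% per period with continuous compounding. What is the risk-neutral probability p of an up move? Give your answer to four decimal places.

Risk-neutral probability p = (e^0.07 − 0.65)/(1.2 − 0.65) = 0.4225/0.5500 = 0.7682

p = 0.7682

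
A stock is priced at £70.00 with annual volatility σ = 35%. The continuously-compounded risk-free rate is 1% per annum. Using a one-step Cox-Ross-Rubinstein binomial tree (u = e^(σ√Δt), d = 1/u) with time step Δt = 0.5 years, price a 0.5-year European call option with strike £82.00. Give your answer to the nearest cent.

£3.42

CRR parameters: u = e^(σ√Δt) = e^(0.35·√0.5) = 1.2808, d = 1/u = 0.7808
Per-period rate: rΔt = 0.01·0.5 = 0.005, so R = e^0.005 = 1.0050
Risk-neutral probability p = (e^0.005 − 0.7808)/(1.2808 − 0.7808) = 0.2243/0.5000 = 0.4485
Terminal stock prices: S_u = 89.66, S_d = 54.65
Terminal payoffs (S − K): max(7.656, 0) = 7.656, max(-27.35, 0) = 0
Node 0 (S = 70): V_0 = e^(−0.005)·[0.4485·7.6562 + 0.5515·0.0000] = 3.4164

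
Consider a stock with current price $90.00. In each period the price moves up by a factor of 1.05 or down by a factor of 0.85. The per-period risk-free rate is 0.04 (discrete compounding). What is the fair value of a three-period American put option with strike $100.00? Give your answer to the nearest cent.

$10.00

Risk-neutral probability p = (1 + 0.04 − 0.85)/(1.05 − 0.85) = 0.1900/0.2000 = 0.9500
Terminal stock prices: S_uuu = 104.2, S_uud = 84.34, S_udd = 68.28, S_ddd = 55.27
Terminal payoffs (K − S): max(-4.186, 0) = 0, max(15.66, 0) = 15.66, max(31.72, 0) = 31.72, max(44.73, 0) = 44.73
Node uu (S = 99.23): continuation = 1/1.04·[0.9500·0.0000 + 0.0500·15.6587] = 0.7528; exercise value = 0.7750 > continuation, so V_uu = 0.7750 (exercise)
Node ud (S = 80.33): continuation = 1/1.04·[0.9500·15.6587 + 0.0500·31.7238] = 15.8288; exercise value = 19.6750 > continuation, so V_ud = 19.6750 (exercise)
Node dd (S = 65.02): continuation = 1/1.04·[0.9500·31.7238 + 0.0500·44.7288] = 31.1288; exercise value = 34.9750 > continuation, so V_dd = 34.9750 (exercise)
Node u (S = 94.5): continuation = 1/1.04·[0.9500·0.7750 + 0.0500·19.6750] = 1.6538; exercise value = 5.5000 > continuation, so V_u = 5.5000 (exercise)
Node d (S = 76.5): continuation = 1/1.04·[0.9500·19.6750 + 0.0500·34.9750] = 19.6538; exercise value = 23.5000 > continuation, so V_d = 23.5000 (exercise)
Node 0 (S = 90): continuation = 1/1.04·[0.9500·5.5000 + 0.0500·23.5000] = 6.1538; exercise value = 10.0000 > continuation, so V_0 = 10.0000 (exercise)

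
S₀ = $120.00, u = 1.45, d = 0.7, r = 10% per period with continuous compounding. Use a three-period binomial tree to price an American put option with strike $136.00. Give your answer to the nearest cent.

Risk-neutral probability p = (e^0.1 − 0.7)/(1.45 − 0.7) = 0.4052/0.7500 = 0.5402
Terminal stock prices: S_uuu = 365.8, S_uud = 176.6, S_udd = 85.26, S_ddd = 41.16
Terminal payoffs (K − S): max(-229.8, 0) = 0, max(-40.61, 0) = 0, max(50.74, 0) = 50.74, max(94.84, 0) = 94.84
Node uu (S = 252.3): continuation = e^(−0.1)·[0.5402·0.0000 + 0.4598·0.0000] = 0.0000; exercise value = 0.0000 ≤ continuation, so V_uu = 0.0000
Node ud (S = 121.8): continuation = e^(−0.1)·[0.5402·0.0000 + 0.4598·50.7400] = 21.1088; exercise value = 14.2000 ≤ continuation, so V_ud = 21.1088
Node dd (S = 58.8): continuation = e^(−0.1)·[0.5402·50.7400 + 0.4598·94.8400] = 64.2579; exercise value = 77.2000 > continuation, so V_dd = 77.2000 (exercise)
Node u (S = 174): continuation = e^(−0.1)·[0.5402·0.0000 + 0.4598·21.1088] = 8.7817; exercise value = 0.0000 ≤ continuation, so V_u = 8.7817
Node d (S = 84): continuation = e^(−0.1)·[0.5402·21.1088 + 0.4598·77.2000] = 42.4350; exercise value = 52.0000 > continuation, so V_d = 52.0000 (exercise)
Node 0 (S = 120): continuation = e^(−0.1)·[0.5402·8.7817 + 0.4598·52.0000] = 25.9256; exercise value = 16.0000 ≤ continuation, so V_0 = 25.9256

$25.93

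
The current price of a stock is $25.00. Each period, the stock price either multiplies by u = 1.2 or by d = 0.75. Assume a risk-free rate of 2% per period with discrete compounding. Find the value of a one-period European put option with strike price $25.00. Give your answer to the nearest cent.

$2.45

Risk-neutral probability p = (1 + 0.02 − 0.75)/(1.2 − 0.75) = 0.2700/0.4500 = 0.6000
Terminal stock prices: S_u = 30, S_d = 18.75
Terminal payoffs (K − S): max(-5, 0) = 0, max(6.25, 0) = 6.25
Node 0 (S = 25): V_0 = 1/1.02·[0.6000·0.0000 + 0.4000·6.2500] = 2.4510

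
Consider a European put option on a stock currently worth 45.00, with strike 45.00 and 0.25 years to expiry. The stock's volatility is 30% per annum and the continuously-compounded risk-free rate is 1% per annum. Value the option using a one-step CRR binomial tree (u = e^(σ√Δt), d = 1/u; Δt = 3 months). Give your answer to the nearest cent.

CRR parameters: u = e^(σ√Δt) = e^(0.3·√0.25) = 1.1618, d = 1/u = 0.8607
Per-period rate: rΔt = 0.01·0.25 = 0.0025, so R = e^0.0025 = 1.0025
Risk-neutral probability p = (e^0.0025 − 0.8607)/(1.1618 − 0.8607) = 0.1418/0.3011 = 0.4709
Terminal stock prices: S_u = 52.28, S_d = 38.73
Terminal payoffs (K − S): max(-7.283, 0) = 0, max(6.268, 0) = 6.268
Node 0 (S = 45): V_0 = e^(−0.0025)·[0.4709·0.0000 + 0.5291·6.2681] = 3.3083

3.31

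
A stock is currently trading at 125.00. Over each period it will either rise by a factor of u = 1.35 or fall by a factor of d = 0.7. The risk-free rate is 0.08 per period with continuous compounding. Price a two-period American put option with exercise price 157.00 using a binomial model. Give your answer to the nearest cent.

Risk-neutral probability p = (e^0.08 − 0.7)/(1.35 − 0.7) = 0.3833/0.6500 = 0.5897
Terminal stock prices: S_uu = 227.8, S_ud = 118.1, S_dd = 61.25
Terminal payoffs (K − S): max(-70.81, 0) = 0, max(38.88, 0) = 38.88, max(95.75, 0) = 95.75
Node u (S = 168.8): continuation = e^(−0.08)·[0.5897·0.0000 + 0.4103·38.8750] = 14.7251; exercise value = 0.0000 ≤ continuation, so V_u = 14.7251
Node d (S = 87.5): continuation = e^(−0.08)·[0.5897·38.8750 + 0.4103·95.7500] = 57.4293; exercise value = 69.5000 > continuation, so V_d = 69.5000 (exercise)
Node 0 (S = 125): continuation = e^(−0.08)·[0.5897·14.7251 + 0.4103·69.5000] = 34.3406; exercise value = 32.0000 ≤ continuation, so V_0 = 34.3406

34.34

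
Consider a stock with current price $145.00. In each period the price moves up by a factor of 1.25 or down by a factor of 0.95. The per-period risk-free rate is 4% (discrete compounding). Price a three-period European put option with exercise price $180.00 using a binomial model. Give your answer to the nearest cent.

Risk-neutral probability p = (1 + 0.04 − 0.95)/(1.25 − 0.95) = 0.0900/0.3000 = 0.3000
Terminal stock prices: S_uuu = 283.2, S_uud = 215.2, S_udd = 163.6, S_ddd = 124.3
Terminal payoffs (K − S): max(-103.2, 0) = 0, max(-35.23, 0) = 0, max(16.42, 0) = 16.42, max(55.68, 0) = 55.68
Node uu (S = 226.6): V_uu = 1/1.04·[0.3000·0.0000 + 0.7000·0.0000] = 0.0000
Node ud (S = 172.2): V_ud = 1/1.04·[0.3000·0.0000 + 0.7000·16.4219] = 11.0532
Node dd (S = 130.9): V_dd = 1/1.04·[0.3000·16.4219 + 0.7000·55.6806] = 42.2144
Node u (S = 181.2): V_u = 1/1.04·[0.3000·0.0000 + 0.7000·11.0532] = 7.4396
Node d (S = 137.8): V_d = 1/1.04·[0.3000·11.0532 + 0.7000·42.2144] = 31.6020
Node 0 (S = 145): V_0 = 1/1.04·[0.3000·7.4396 + 0.7000·31.6020] = 23.4166

$23.42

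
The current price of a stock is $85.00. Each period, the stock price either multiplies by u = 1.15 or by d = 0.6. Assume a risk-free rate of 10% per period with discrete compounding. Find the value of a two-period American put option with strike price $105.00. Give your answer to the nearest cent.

Risk-neutral probability p = (1 + 0.1 − 0.6)/(1.15 − 0.6) = 0.5000/0.5500 = 0.9091
Terminal stock prices: S_uu = 112.4, S_ud = 58.65, S_dd = 30.6
Terminal payoffs (K − S): max(-7.412, 0) = 0, max(46.35, 0) = 46.35, max(74.4, 0) = 74.4
Node u (S = 97.75): continuation = 1/1.1·[0.9091·0.0000 + 0.0909·46.3500] = 3.8306; exercise value = 7.2500 > continuation, so V_u = 7.2500 (exercise)
Node d (S = 51): continuation = 1/1.1·[0.9091·46.3500 + 0.0909·74.4000] = 44.4545; exercise value = 54.0000 > continuation, so V_d = 54.0000 (exercise)
Node 0 (S = 85): continuation = 1/1.1·[0.9091·7.2500 + 0.0909·54.0000] = 10.4545; exercise value = 20.0000 > continuation, so V_0 = 20.0000 (exercise)

$20.00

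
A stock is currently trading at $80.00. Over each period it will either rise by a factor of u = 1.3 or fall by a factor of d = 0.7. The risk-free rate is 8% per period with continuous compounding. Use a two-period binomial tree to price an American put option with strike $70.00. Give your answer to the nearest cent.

$4.67

Risk-neutral probability p = (e^0.08 − 0.7)/(1.3 − 0.7) = 0.3833/0.6000 = 0.6388
Terminal stock prices: S_uu = 135.2, S_ud = 72.8, S_dd = 39.2
Terminal payoffs (K − S): max(-65.2, 0) = 0, max(-2.8, 0) = 0, max(30.8, 0) = 30.8
Node u (S = 104): continuation = e^(−0.08)·[0.6388·0.0000 + 0.3612·0.0000] = 0.0000; exercise value = 0.0000 ≤ continuation, so V_u = 0.0000
Node d (S = 56): continuation = e^(−0.08)·[0.6388·0.0000 + 0.3612·30.8000] = 10.2693; exercise value = 14.0000 > continuation, so V_d = 14.0000 (exercise)
Node 0 (S = 80): continuation = e^(−0.08)·[0.6388·0.0000 + 0.3612·14.0000] = 4.6679; exercise value = 0.0000 ≤ continuation, so V_0 = 4.6679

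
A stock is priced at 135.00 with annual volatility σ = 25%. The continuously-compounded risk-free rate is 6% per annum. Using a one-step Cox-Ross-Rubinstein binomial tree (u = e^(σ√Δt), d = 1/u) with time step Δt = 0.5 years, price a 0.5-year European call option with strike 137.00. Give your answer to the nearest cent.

12.67

CRR parameters: u = e^(σ√Δt) = e^(0.25·√0.5) = 1.1934, d = 1/u = 0.8380
Per-period rate: rΔt = 0.06·0.5 = 0.03, so R = e^0.03 = 1.0305
Risk-neutral probability p = (e^0.03 − 0.8380)/(1.1934 − 0.8380) = 0.1925/0.3554 = 0.5416
Terminal stock prices: S_u = 161.1, S_d = 113.1
Terminal payoffs (S − K): max(24.1, 0) = 24.1, max(-23.87, 0) = 0
Node 0 (S = 135): V_0 = e^(−0.03)·[0.5416·24.1042 + 0.4584·0.0000] = 12.6693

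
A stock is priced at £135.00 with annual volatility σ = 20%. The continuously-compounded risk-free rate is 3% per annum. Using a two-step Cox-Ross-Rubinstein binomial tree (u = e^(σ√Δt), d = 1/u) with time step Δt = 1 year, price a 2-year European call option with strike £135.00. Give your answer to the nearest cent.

£17.29

CRR parameters: u = e^(σ√Δt) = e^(0.2·√1) = 1.2214, d = 1/u = 0.8187
Per-period rate: rΔt = 0.03·1 = 0.03, so R = e^0.03 = 1.0305
Risk-neutral probability p = (e^0.03 − 0.8187)/(1.2214 − 0.8187) = 0.2117/0.4027 = 0.5258
Terminal stock prices: S_uu = 201.4, S_ud = 135, S_dd = 90.49
Terminal payoffs (S − K): max(66.4, 0) = 66.4, max(0, 0) = 0, max(-44.51, 0) = 0
Node u (S = 164.9): V_u = e^(−0.03)·[0.5258·66.3963 + 0.4742·0.0000] = 33.8792
Node d (S = 110.5): V_d = e^(−0.03)·[0.5258·0.0000 + 0.4742·0.0000] = 0.0000
Node 0 (S = 135): V_0 = e^(−0.03)·[0.5258·33.8792 + 0.4742·0.0000] = 17.2871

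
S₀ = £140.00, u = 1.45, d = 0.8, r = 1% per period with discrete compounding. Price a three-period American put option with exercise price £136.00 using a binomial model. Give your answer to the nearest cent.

Risk-neutral probability p = (1 + 0.01 − 0.8)/(1.45 − 0.8) = 0.2100/0.6500 = 0.3231
Terminal stock prices: S_uuu = 426.8, S_uud = 235.5, S_udd = 129.9, S_ddd = 71.68
Terminal payoffs (K − S): max(-290.8, 0) = 0, max(-99.48, 0) = 0, max(6.08, 0) = 6.08, max(64.32, 0) = 64.32
Node uu (S = 294.4): continuation = 1/1.01·[0.3231·0.0000 + 0.6769·0.0000] = 0.0000; exercise value = 0.0000 ≤ continuation, so V_uu = 0.0000
Node ud (S = 162.4): continuation = 1/1.01·[0.3231·0.0000 + 0.6769·6.0800] = 4.0749; exercise value = 0.0000 ≤ continuation, so V_ud = 4.0749
Node dd (S = 89.6): continuation = 1/1.01·[0.3231·6.0800 + 0.6769·64.3200] = 45.0535; exercise value = 46.4000 > continuation, so V_dd = 46.4000 (exercise)
Node u (S = 203): continuation = 1/1.01·[0.3231·0.0000 + 0.6769·4.0749] = 2.7311; exercise value = 0.0000 ≤ continuation, so V_u = 2.7311
Node d (S = 112): continuation = 1/1.01·[0.3231·4.0749 + 0.6769·46.4000] = 32.4017; exercise value = 24.0000 ≤ continuation, so V_d = 32.4017
Node 0 (S = 140): continuation = 1/1.01·[0.3231·2.7311 + 0.6769·32.4017] = 22.5899; exercise value = 0.0000 ≤ continuation, so V_0 = 22.5899

£22.59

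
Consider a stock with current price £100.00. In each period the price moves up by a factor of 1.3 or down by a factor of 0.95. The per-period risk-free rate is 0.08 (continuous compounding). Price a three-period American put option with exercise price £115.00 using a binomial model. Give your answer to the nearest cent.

£15.00

Risk-neutral probability p = (e^0.08 − 0.95)/(1.3 − 0.95) = 0.1333/0.3500 = 0.3808
Terminal stock prices: S_uuu = 219.7, S_uud = 160.6, S_udd = 117.3, S_ddd = 85.74
Terminal payoffs (K − S): max(-104.7, 0) = 0, max(-45.55, 0) = 0, max(-2.325, 0) = 0, max(29.26, 0) = 29.26
Node uu (S = 169): continuation = e^(−0.08)·[0.3808·0.0000 + 0.6192·0.0000] = 0.0000; exercise value = 0.0000 ≤ continuation, so V_uu = 0.0000
Node ud (S = 123.5): continuation = e^(−0.08)·[0.3808·0.0000 + 0.6192·0.0000] = 0.0000; exercise value = 0.0000 ≤ continuation, so V_ud = 0.0000
Node dd (S = 90.25): continuation = e^(−0.08)·[0.3808·0.0000 + 0.6192·29.2625] = 16.7257; exercise value = 24.7500 > continuation, so V_dd = 24.7500 (exercise)
Node u (S = 130): continuation = e^(−0.08)·[0.3808·0.0000 + 0.6192·0.0000] = 0.0000; exercise value = 0.0000 ≤ continuation, so V_u = 0.0000
Node d (S = 95): continuation = e^(−0.08)·[0.3808·0.0000 + 0.6192·24.7500] = 14.1465; exercise value = 20.0000 > continuation, so V_d = 20.0000 (exercise)
Node 0 (S = 100): continuation = e^(−0.08)·[0.3808·0.0000 + 0.6192·20.0000] = 11.4315; exercise value = 15.0000 > continuation, so V_0 = 15.0000 (exercise)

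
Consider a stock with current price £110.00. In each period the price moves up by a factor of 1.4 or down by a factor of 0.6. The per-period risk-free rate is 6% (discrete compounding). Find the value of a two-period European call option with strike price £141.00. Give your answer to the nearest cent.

£21.95

Risk-neutral probability p = (1 + 0.06 − 0.6)/(1.4 − 0.6) = 0.4600/0.8000 = 0.5750
Terminal stock prices: S_uu = 215.6, S_ud = 92.4, S_dd = 39.6
Terminal payoffs (S − K): max(74.6, 0) = 74.6, max(-48.6, 0) = 0, max(-101.4, 0) = 0
Node u (S = 154): V_u = 1/1.06·[0.5750·74.6000 + 0.4250·0.0000] = 40.4670
Node d (S = 66): V_d = 1/1.06·[0.5750·0.0000 + 0.4250·0.0000] = 0.0000
Node 0 (S = 110): V_0 = 1/1.06·[0.5750·40.4670 + 0.4250·0.0000] = 21.9514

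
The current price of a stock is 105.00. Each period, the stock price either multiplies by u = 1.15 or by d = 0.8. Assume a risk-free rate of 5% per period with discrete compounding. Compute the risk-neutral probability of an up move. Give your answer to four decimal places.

p = 0.7143

Risk-neutral probability p = (1 + 0.05 − 0.8)/(1.15 − 0.8) = 0.2500/0.3500 = 0.7143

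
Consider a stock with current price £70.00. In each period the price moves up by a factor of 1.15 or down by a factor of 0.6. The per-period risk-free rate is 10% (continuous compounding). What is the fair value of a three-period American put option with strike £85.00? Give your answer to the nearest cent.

Risk-neutral probability p = (e^0.1 − 0.6)/(1.15 − 0.6) = 0.5052/0.5500 = 0.9185
Terminal stock prices: S_uuu = 106.5, S_uud = 55.54, S_udd = 28.98, S_ddd = 15.12
Terminal payoffs (K − S): max(-21.46, 0) = 0, max(29.46, 0) = 29.46, max(56.02, 0) = 56.02, max(69.88, 0) = 69.88
Node uu (S = 92.57): continuation = e^(−0.1)·[0.9185·0.0000 + 0.0815·29.4550] = 2.1723; exercise value = 0.0000 ≤ continuation, so V_uu = 2.1723
Node ud (S = 48.3): continuation = e^(−0.1)·[0.9185·29.4550 + 0.0815·56.0200] = 28.6112; exercise value = 36.7000 > continuation, so V_ud = 36.7000 (exercise)
Node dd (S = 25.2): continuation = e^(−0.1)·[0.9185·56.0200 + 0.0815·69.8800] = 51.7112; exercise value = 59.8000 > continuation, so V_dd = 59.8000 (exercise)
Node u (S = 80.5): continuation = e^(−0.1)·[0.9185·2.1723 + 0.0815·36.7000] = 4.5121; exercise value = 4.5000 ≤ continuation, so V_u = 4.5121
Node d (S = 42): continuation = e^(−0.1)·[0.9185·36.7000 + 0.0815·59.8000] = 34.9112; exercise value = 43.0000 > continuation, so V_d = 43.0000 (exercise)
Node 0 (S = 70): continuation = e^(−0.1)·[0.9185·4.5121 + 0.0815·43.0000] = 6.9212; exercise value = 15.0000 > continuation, so V_0 = 15.0000 (exercise)

£15.00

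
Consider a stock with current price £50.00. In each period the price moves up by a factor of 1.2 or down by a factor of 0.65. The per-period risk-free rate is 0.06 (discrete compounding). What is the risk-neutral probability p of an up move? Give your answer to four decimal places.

p = 0.7455

Risk-neutral probability p = (1 + 0.06 − 0.65)/(1.2 − 0.65) = 0.4100/0.5500 = 0.7455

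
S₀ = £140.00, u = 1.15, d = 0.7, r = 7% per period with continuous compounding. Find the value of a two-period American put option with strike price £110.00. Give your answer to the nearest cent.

Risk-neutral probability p = (e^0.07 − 0.7)/(1.15 − 0.7) = 0.3725/0.4500 = 0.8278
Terminal stock prices: S_uu = 185.1, S_ud = 112.7, S_dd = 68.6
Terminal payoffs (K − S): max(-75.15, 0) = 0, max(-2.7, 0) = 0, max(41.4, 0) = 41.4
Node u (S = 161): continuation = e^(−0.07)·[0.8278·0.0000 + 0.1722·0.0000] = 0.0000; exercise value = 0.0000 ≤ continuation, so V_u = 0.0000
Node d (S = 98): continuation = e^(−0.07)·[0.8278·0.0000 + 0.1722·41.4000] = 6.6473; exercise value = 12.0000 > continuation, so V_d = 12.0000 (exercise)
Node 0 (S = 140): continuation = e^(−0.07)·[0.8278·0.0000 + 0.1722·12.0000] = 1.9267; exercise value = 0.0000 ≤ continuation, so V_0 = 1.9267

£1.93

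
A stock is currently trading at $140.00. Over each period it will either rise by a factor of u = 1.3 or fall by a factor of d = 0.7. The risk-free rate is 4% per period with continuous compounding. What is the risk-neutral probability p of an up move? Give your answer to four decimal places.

Risk-neutral probability p = (e^0.04 − 0.7)/(1.3 − 0.7) = 0.3408/0.6000 = 0.5680

p = 0.5680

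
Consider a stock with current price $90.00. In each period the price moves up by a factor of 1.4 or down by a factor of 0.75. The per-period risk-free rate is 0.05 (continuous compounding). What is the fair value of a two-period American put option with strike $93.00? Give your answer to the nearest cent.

$13.01

Risk-neutral probability p = (e^0.05 − 0.75)/(1.4 − 0.75) = 0.3013/0.6500 = 0.4635
Terminal stock prices: S_uu = 176.4, S_ud = 94.5, S_dd = 50.62
Terminal payoffs (K − S): max(-83.4, 0) = 0, max(-1.5, 0) = 0, max(42.38, 0) = 42.38
Node u (S = 126): continuation = e^(−0.05)·[0.4635·0.0000 + 0.5365·0.0000] = 0.0000; exercise value = 0.0000 ≤ continuation, so V_u = 0.0000
Node d (S = 67.5): continuation = e^(−0.05)·[0.4635·0.0000 + 0.5365·42.3750] = 21.6257; exercise value = 25.5000 > continuation, so V_d = 25.5000 (exercise)
Node 0 (S = 90): continuation = e^(−0.05)·[0.4635·0.0000 + 0.5365·25.5000] = 13.0137; exercise value = 3.0000 ≤ continuation, so V_0 = 13.0137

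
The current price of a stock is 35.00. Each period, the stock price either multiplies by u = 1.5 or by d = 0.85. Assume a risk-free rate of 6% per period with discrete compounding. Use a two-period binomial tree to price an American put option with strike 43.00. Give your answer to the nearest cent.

Risk-neutral probability p = (1 + 0.06 − 0.85)/(1.5 − 0.85) = 0.2100/0.6500 = 0.3231
Terminal stock prices: S_uu = 78.75, S_ud = 44.62, S_dd = 25.29
Terminal payoffs (K − S): max(-35.75, 0) = 0, max(-1.625, 0) = 0, max(17.71, 0) = 17.71
Node u (S = 52.5): continuation = 1/1.06·[0.3231·0.0000 + 0.6769·0.0000] = 0.0000; exercise value = 0.0000 ≤ continuation, so V_u = 0.0000
Node d (S = 29.75): continuation = 1/1.06·[0.3231·0.0000 + 0.6769·17.7125] = 11.3113; exercise value = 13.2500 > continuation, so V_d = 13.2500 (exercise)
Node 0 (S = 35): continuation = 1/1.06·[0.3231·0.0000 + 0.6769·13.2500] = 8.4615; exercise value = 8.0000 ≤ continuation, so V_0 = 8.4615

8.46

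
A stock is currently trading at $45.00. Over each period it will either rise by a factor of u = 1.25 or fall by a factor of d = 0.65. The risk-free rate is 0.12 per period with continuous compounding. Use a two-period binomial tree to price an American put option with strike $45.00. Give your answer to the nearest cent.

$3.93

Risk-neutral probability p = (e^0.12 − 0.65)/(1.25 − 0.65) = 0.4775/0.6000 = 0.7958
Terminal stock prices: S_uu = 70.31, S_ud = 36.56, S_dd = 19.01
Terminal payoffs (K − S): max(-25.31, 0) = 0, max(8.438, 0) = 8.438, max(25.99, 0) = 25.99
Node u (S = 56.25): continuation = e^(−0.12)·[0.7958·0.0000 + 0.2042·8.4375] = 1.5279; exercise value = 0.0000 ≤ continuation, so V_u = 1.5279
Node d (S = 29.25): continuation = e^(−0.12)·[0.7958·8.4375 + 0.2042·25.9875] = 10.6614; exercise value = 15.7500 > continuation, so V_d = 15.7500 (exercise)
Node 0 (S = 45): continuation = e^(−0.12)·[0.7958·1.5279 + 0.2042·15.7500] = 3.9305; exercise value = 0.0000 ≤ continuation, so V_0 = 3.9305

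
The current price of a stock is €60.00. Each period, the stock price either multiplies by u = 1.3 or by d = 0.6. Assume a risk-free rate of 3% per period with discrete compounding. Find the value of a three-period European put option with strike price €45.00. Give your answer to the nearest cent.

Risk-neutral probability p = (1 + 0.03 − 0.6)/(1.3 − 0.6) = 0.4300/0.7000 = 0.6143
Terminal stock prices: S_uuu = 131.8, S_uud = 60.84, S_udd = 28.08, S_ddd = 12.96
Terminal payoffs (K − S): max(-86.82, 0) = 0, max(-15.84, 0) = 0, max(16.92, 0) = 16.92, max(32.04, 0) = 32.04
Node uu (S = 101.4): V_uu = 1/1.03·[0.6143·0.0000 + 0.3857·0.0000] = 0.0000
Node ud (S = 46.8): V_ud = 1/1.03·[0.6143·0.0000 + 0.3857·16.9200] = 6.3362
Node dd (S = 21.6): V_dd = 1/1.03·[0.6143·16.9200 + 0.3857·32.0400] = 22.0893
Node u (S = 78): V_u = 1/1.03·[0.6143·0.0000 + 0.3857·6.3362] = 2.3728
Node d (S = 36): V_d = 1/1.03·[0.6143·6.3362 + 0.3857·22.0893] = 12.0509
Node 0 (S = 60): V_0 = 1/1.03·[0.6143·2.3728 + 0.3857·12.0509] = 5.9279

€5.93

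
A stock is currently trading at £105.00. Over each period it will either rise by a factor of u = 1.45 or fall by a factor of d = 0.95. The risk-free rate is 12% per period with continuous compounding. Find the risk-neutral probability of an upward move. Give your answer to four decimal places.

p = 0.3550

Risk-neutral probability p = (e^0.12 − 0.95)/(1.45 − 0.95) = 0.1775/0.5000 = 0.3550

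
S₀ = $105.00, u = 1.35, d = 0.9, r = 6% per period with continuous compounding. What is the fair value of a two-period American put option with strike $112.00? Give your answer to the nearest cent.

$10.55

Risk-neutral probability p = (e^0.06 − 0.9)/(1.35 − 0.9) = 0.1618/0.4500 = 0.3596
Terminal stock prices: S_uu = 191.4, S_ud = 127.6, S_dd = 85.05
Terminal payoffs (K − S): max(-79.36, 0) = 0, max(-15.58, 0) = 0, max(26.95, 0) = 26.95
Node u (S = 141.8): continuation = e^(−0.06)·[0.3596·0.0000 + 0.6404·0.0000] = 0.0000; exercise value = 0.0000 ≤ continuation, so V_u = 0.0000
Node d (S = 94.5): continuation = e^(−0.06)·[0.3596·0.0000 + 0.6404·26.9500] = 16.2528; exercise value = 17.5000 > continuation, so V_d = 17.5000 (exercise)
Node 0 (S = 105): continuation = e^(−0.06)·[0.3596·0.0000 + 0.6404·17.5000] = 10.5537; exercise value = 7.0000 ≤ continuation, so V_0 = 10.5537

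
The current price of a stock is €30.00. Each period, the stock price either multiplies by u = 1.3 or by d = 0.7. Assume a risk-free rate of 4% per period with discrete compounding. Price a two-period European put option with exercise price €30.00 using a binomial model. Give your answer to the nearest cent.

€3.88

Risk-neutral probability p = (1 + 0.04 − 0.7)/(1.3 − 0.7) = 0.3400/0.6000 = 0.5667
Terminal stock prices: S_uu = 50.7, S_ud = 27.3, S_dd = 14.7
Terminal payoffs (K − S): max(-20.7, 0) = 0, max(2.7, 0) = 2.7, max(15.3, 0) = 15.3
Node u (S = 39): V_u = 1/1.04·[0.5667·0.0000 + 0.4333·2.7000] = 1.1250
Node d (S = 21): V_d = 1/1.04·[0.5667·2.7000 + 0.4333·15.3000] = 7.8462
Node 0 (S = 30): V_0 = 1/1.04·[0.5667·1.1250 + 0.4333·7.8462] = 3.8822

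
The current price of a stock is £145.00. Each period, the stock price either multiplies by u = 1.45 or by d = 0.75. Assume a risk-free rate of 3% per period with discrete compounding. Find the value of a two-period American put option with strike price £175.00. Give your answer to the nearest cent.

Risk-neutral probability p = (1 + 0.03 − 0.75)/(1.45 − 0.75) = 0.2800/0.7000 = 0.4000
Terminal stock prices: S_uu = 304.9, S_ud = 157.7, S_dd = 81.56
Terminal payoffs (K − S): max(-129.9, 0) = 0, max(17.31, 0) = 17.31, max(93.44, 0) = 93.44
Node u (S = 210.2): continuation = 1/1.03·[0.4000·0.0000 + 0.6000·17.3125] = 10.0850; exercise value = 0.0000 ≤ continuation, so V_u = 10.0850
Node d (S = 108.8): continuation = 1/1.03·[0.4000·17.3125 + 0.6000·93.4375] = 61.1529; exercise value = 66.2500 > continuation, so V_d = 66.2500 (exercise)
Node 0 (S = 145): continuation = 1/1.03·[0.4000·10.0850 + 0.6000·66.2500] = 42.5087; exercise value = 30.0000 ≤ continuation, so V_0 = 42.5087

£42.51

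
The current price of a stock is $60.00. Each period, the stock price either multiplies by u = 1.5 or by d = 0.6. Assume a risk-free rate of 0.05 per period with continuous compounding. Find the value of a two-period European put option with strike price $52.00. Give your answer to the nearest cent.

$6.84

Risk-neutral probability p = (e^0.05 − 0.6)/(1.5 − 0.6) = 0.4513/0.9000 = 0.5014
Terminal stock prices: S_uu = 135, S_ud = 54, S_dd = 21.6
Terminal payoffs (K − S): max(-83, 0) = 0, max(-2, 0) = 0, max(30.4, 0) = 30.4
Node u (S = 90): V_u = e^(−0.05)·[0.5014·0.0000 + 0.4986·0.0000] = 0.0000
Node d (S = 36): V_d = e^(−0.05)·[0.5014·0.0000 + 0.4986·30.4000] = 14.4178
Node 0 (S = 60): V_0 = e^(−0.05)·[0.5014·0.0000 + 0.4986·14.4178] = 6.8380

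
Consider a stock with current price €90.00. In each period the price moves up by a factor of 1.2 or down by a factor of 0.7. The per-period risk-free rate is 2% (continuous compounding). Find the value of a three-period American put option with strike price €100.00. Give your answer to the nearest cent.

€19.73

Risk-neutral probability p = (e^0.02 − 0.7)/(1.2 − 0.7) = 0.3202/0.5000 = 0.6404
Terminal stock prices: S_uuu = 155.5, S_uud = 90.72, S_udd = 52.92, S_ddd = 30.87
Terminal payoffs (K − S): max(-55.52, 0) = 0, max(9.28, 0) = 9.28, max(47.08, 0) = 47.08, max(69.13, 0) = 69.13
Node uu (S = 129.6): continuation = e^(−0.02)·[0.6404·0.0000 + 0.3596·9.2800] = 3.2710; exercise value = 0.0000 ≤ continuation, so V_uu = 3.2710
Node ud (S = 75.6): continuation = e^(−0.02)·[0.6404·9.2800 + 0.3596·47.0800] = 22.4199; exercise value = 24.4000 > continuation, so V_ud = 24.4000 (exercise)
Node dd (S = 44.1): continuation = e^(−0.02)·[0.6404·47.0800 + 0.3596·69.1300] = 53.9199; exercise value = 55.9000 > continuation, so V_dd = 55.9000 (exercise)
Node u (S = 108): continuation = e^(−0.02)·[0.6404·3.2710 + 0.3596·24.4000] = 10.6537; exercise value = 0.0000 ≤ continuation, so V_u = 10.6537
Node d (S = 63): continuation = e^(−0.02)·[0.6404·24.4000 + 0.3596·55.9000] = 35.0199; exercise value = 37.0000 > continuation, so V_d = 37.0000 (exercise)
Node 0 (S = 90): continuation = e^(−0.02)·[0.6404·10.6537 + 0.3596·37.0000] = 19.7292; exercise value = 10.0000 ≤ continuation, so V_0 = 19.7292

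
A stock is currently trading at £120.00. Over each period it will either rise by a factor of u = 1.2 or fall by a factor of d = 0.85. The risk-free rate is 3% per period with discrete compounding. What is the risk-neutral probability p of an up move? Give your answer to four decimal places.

Risk-neutral probability p = (1 + 0.03 − 0.85)/(1.2 − 0.85) = 0.1800/0.3500 = 0.5143

p = 0.5143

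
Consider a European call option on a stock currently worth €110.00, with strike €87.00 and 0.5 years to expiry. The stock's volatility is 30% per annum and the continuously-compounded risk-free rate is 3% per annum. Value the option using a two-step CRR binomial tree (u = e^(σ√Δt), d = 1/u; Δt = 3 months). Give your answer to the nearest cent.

CRR parameters: u = e^(σ√Δt) = e^(0.3·√0.25) = 1.1618, d = 1/u = 0.8607
Per-period rate: rΔt = 0.03·0.25 = 0.0075, so R = e^0.0075 = 1.0075
Risk-neutral probability p = (e^0.0075 − 0.8607)/(1.1618 − 0.8607) = 0.1468/0.3011 = 0.4876
Terminal stock prices: S_uu = 148.5, S_ud = 110, S_dd = 81.49
Terminal payoffs (S − K): max(61.48, 0) = 61.48, max(23, 0) = 23, max(-5.51, 0) = 0
Node u (S = 127.8): V_u = e^(−0.0075)·[0.4876·61.4845 + 0.5124·23.0000] = 41.4518
Node d (S = 94.68): V_d = e^(−0.0075)·[0.4876·23.0000 + 0.5124·0.0000] = 11.1303
Node 0 (S = 110): V_0 = e^(−0.0075)·[0.4876·41.4518 + 0.5124·11.1303] = 25.7206

€25.72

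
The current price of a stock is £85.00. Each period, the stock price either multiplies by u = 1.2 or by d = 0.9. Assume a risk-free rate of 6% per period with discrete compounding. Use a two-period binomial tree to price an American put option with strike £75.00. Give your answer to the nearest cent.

Risk-neutral probability p = (1 + 0.06 − 0.9)/(1.2 − 0.9) = 0.1600/0.3000 = 0.5333
Terminal stock prices: S_uu = 122.4, S_ud = 91.8, S_dd = 68.85
Terminal payoffs (K − S): max(-47.4, 0) = 0, max(-16.8, 0) = 0, max(6.15, 0) = 6.15
Node u (S = 102): continuation = 1/1.06·[0.5333·0.0000 + 0.4667·0.0000] = 0.0000; exercise value = 0.0000 ≤ continuation, so V_u = 0.0000
Node d (S = 76.5): continuation = 1/1.06·[0.5333·0.0000 + 0.4667·6.1500] = 2.7075; exercise value = 0.0000 ≤ continuation, so V_d = 2.7075
Node 0 (S = 85): continuation = 1/1.06·[0.5333·0.0000 + 0.4667·2.7075] = 1.1920; exercise value = 0.0000 ≤ continuation, so V_0 = 1.1920

£1.19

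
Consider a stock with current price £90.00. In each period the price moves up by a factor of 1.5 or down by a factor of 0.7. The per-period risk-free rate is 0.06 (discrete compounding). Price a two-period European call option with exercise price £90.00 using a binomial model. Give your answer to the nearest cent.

Risk-neutral probability p = (1 + 0.06 − 0.7)/(1.5 − 0.7) = 0.3600/0.8000 = 0.4500
Terminal stock prices: S_uu = 202.5, S_ud = 94.5, S_dd = 44.1
Terminal payoffs (S − K): max(112.5, 0) = 112.5, max(4.5, 0) = 4.5, max(-45.9, 0) = 0
Node u (S = 135): V_u = 1/1.06·[0.4500·112.5000 + 0.5500·4.5000] = 50.0943
Node d (S = 63): V_d = 1/1.06·[0.4500·4.5000 + 0.5500·0.0000] = 1.9104
Node 0 (S = 90): V_0 = 1/1.06·[0.4500·50.0943 + 0.5500·1.9104] = 22.2577

£22.26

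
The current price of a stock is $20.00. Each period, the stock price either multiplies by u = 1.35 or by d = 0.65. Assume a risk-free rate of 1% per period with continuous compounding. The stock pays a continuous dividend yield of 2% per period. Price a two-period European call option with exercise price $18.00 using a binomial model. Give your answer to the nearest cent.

Per-period risk-free factor R = e^0.01 = 1.0101; dividend-adjusted growth = e^(0.01−0.02) = 0.9900.
Risk-neutral probability p = (0.9900 − 0.65)/(1.35 − 0.65) = 0.3400/0.7000 = 0.4858
Terminal stock prices: S_uu = 36.45, S_ud = 17.55, S_dd = 8.45
Terminal payoffs (S − K): max(18.45, 0) = 18.45, max(-0.45, 0) = 0, max(-9.55, 0) = 0
Node u (S = 27): V_u = e^(−0.01)·[0.4858·18.4500 + 0.5142·0.0000] = 8.8736
Node d (S = 13): V_d = e^(−0.01)·[0.4858·0.0000 + 0.5142·0.0000] = 0.0000
Node 0 (S = 20): V_0 = e^(−0.01)·[0.4858·8.8736 + 0.5142·0.0000] = 4.2678

$4.27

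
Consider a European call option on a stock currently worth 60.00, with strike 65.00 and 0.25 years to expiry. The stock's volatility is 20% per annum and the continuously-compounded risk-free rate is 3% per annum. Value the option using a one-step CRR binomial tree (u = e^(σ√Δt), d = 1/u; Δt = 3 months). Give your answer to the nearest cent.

CRR parameters: u = e^(σ√Δt) = e^(0.2·√0.25) = 1.1052, d = 1/u = 0.9048
Per-period rate: rΔt = 0.03·0.25 = 0.0075, so R = e^0.0075 = 1.0075
Risk-neutral probability p = (e^0.0075 − 0.9048)/(1.1052 − 0.9048) = 0.1027/0.2003 = 0.5126
Terminal stock prices: S_u = 66.31, S_d = 54.29
Terminal payoffs (S − K): max(1.31, 0) = 1.31, max(-10.71, 0) = 0
Node 0 (S = 60): V_0 = e^(−0.0075)·[0.5126·1.3103 + 0.4874·0.0000] = 0.6666

0.67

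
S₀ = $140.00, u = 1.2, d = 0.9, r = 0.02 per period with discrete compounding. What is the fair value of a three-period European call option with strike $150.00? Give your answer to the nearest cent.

Risk-neutral probability p = (1 + 0.02 − 0.9)/(1.2 − 0.9) = 0.1200/0.3000 = 0.4000
Terminal stock prices: S_uuu = 241.9, S_uud = 181.4, S_udd = 136.1, S_ddd = 102.1
Terminal payoffs (S − K): max(91.92, 0) = 91.92, max(31.44, 0) = 31.44, max(-13.92, 0) = 0, max(-47.94, 0) = 0
Node uu (S = 201.6): V_uu = 1/1.02·[0.4000·91.9200 + 0.6000·31.4400] = 54.5412
Node ud (S = 151.2): V_ud = 1/1.02·[0.4000·31.4400 + 0.6000·0.0000] = 12.3294
Node dd (S = 113.4): V_dd = 1/1.02·[0.4000·0.0000 + 0.6000·0.0000] = 0.0000
Node u (S = 168): V_u = 1/1.02·[0.4000·54.5412 + 0.6000·12.3294] = 28.6413
Node d (S = 126): V_d = 1/1.02·[0.4000·12.3294 + 0.6000·0.0000] = 4.8351
Node 0 (S = 140): V_0 = 1/1.02·[0.4000·28.6413 + 0.6000·4.8351] = 14.0760

$14.08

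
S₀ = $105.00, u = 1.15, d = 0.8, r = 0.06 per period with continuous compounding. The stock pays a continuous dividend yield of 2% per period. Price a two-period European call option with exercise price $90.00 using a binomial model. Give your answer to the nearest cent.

$23.03

Per-period risk-free factor R = e^0.06 = 1.0618; dividend-adjusted growth = e^(0.06−0.02) = 1.0408.
Risk-neutral probability p = (1.0408 − 0.8)/(1.15 − 0.8) = 0.2408/0.3500 = 0.6880
Terminal stock prices: S_uu = 138.9, S_ud = 96.6, S_dd = 67.2
Terminal payoffs (S − K): max(48.86, 0) = 48.86, max(6.6, 0) = 6.6, max(-22.8, 0) = 0
Node u (S = 120.7): V_u = e^(−0.06)·[0.6880·48.8625 + 0.3120·6.6000] = 33.6002
Node d (S = 84): V_d = e^(−0.06)·[0.6880·6.6000 + 0.3120·0.0000] = 4.2766
Node 0 (S = 105): V_0 = e^(−0.06)·[0.6880·33.6002 + 0.3120·4.2766] = 23.0281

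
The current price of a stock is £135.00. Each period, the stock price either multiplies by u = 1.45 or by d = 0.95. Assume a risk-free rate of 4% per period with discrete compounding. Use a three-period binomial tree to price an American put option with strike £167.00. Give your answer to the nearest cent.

Risk-neutral probability p = (1 + 0.04 − 0.95)/(1.45 − 0.95) = 0.0900/0.5000 = 0.1800
Terminal stock prices: S_uuu = 411.6, S_uud = 269.6, S_udd = 176.7, S_ddd = 115.7
Terminal payoffs (K − S): max(-244.6, 0) = 0, max(-102.6, 0) = 0, max(-9.664, 0) = 0, max(51.25, 0) = 51.25
Node uu (S = 283.8): continuation = 1/1.04·[0.1800·0.0000 + 0.8200·0.0000] = 0.0000; exercise value = 0.0000 ≤ continuation, so V_uu = 0.0000
Node ud (S = 186): continuation = 1/1.04·[0.1800·0.0000 + 0.8200·0.0000] = 0.0000; exercise value = 0.0000 ≤ continuation, so V_ud = 0.0000
Node dd (S = 121.8): continuation = 1/1.04·[0.1800·0.0000 + 0.8200·51.2544] = 40.4121; exercise value = 45.1625 > continuation, so V_dd = 45.1625 (exercise)
Node u (S = 195.8): continuation = 1/1.04·[0.1800·0.0000 + 0.8200·0.0000] = 0.0000; exercise value = 0.0000 ≤ continuation, so V_u = 0.0000
Node d (S = 128.2): continuation = 1/1.04·[0.1800·0.0000 + 0.8200·45.1625] = 35.6089; exercise value = 38.7500 > continuation, so V_d = 38.7500 (exercise)
Node 0 (S = 135): continuation = 1/1.04·[0.1800·0.0000 + 0.8200·38.7500] = 30.5529; exercise value = 32.0000 > continuation, so V_0 = 32.0000 (exercise)

£32.00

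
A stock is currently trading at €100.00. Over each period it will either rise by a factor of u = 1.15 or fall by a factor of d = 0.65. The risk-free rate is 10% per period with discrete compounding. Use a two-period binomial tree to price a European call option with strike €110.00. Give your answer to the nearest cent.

€14.89

Risk-neutral probability p = (1 + 0.1 − 0.65)/(1.15 − 0.65) = 0.4500/0.5000 = 0.9000
Terminal stock prices: S_uu = 132.2, S_ud = 74.75, S_dd = 42.25
Terminal payoffs (S − K): max(22.25, 0) = 22.25, max(-35.25, 0) = 0, max(-67.75, 0) = 0
Node u (S = 115): V_u = 1/1.1·[0.9000·22.2500 + 0.1000·0.0000] = 18.2045
Node d (S = 65): V_d = 1/1.1·[0.9000·0.0000 + 0.1000·0.0000] = 0.0000
Node 0 (S = 100): V_0 = 1/1.1·[0.9000·18.2045 + 0.1000·0.0000] = 14.8946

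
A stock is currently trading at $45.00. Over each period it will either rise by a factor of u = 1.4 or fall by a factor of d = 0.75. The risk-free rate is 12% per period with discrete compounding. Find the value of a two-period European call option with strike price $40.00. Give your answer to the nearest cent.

$15.28

Risk-neutral probability p = (1 + 0.12 − 0.75)/(1.4 − 0.75) = 0.3700/0.6500 = 0.5692
Terminal stock prices: S_uu = 88.2, S_ud = 47.25, S_dd = 25.31
Terminal payoffs (S − K): max(48.2, 0) = 48.2, max(7.25, 0) = 7.25, max(-14.69, 0) = 0
Node u (S = 63): V_u = 1/1.12·[0.5692·48.2000 + 0.4308·7.2500] = 27.2857
Node d (S = 33.75): V_d = 1/1.12·[0.5692·7.2500 + 0.4308·0.0000] = 3.6848
Node 0 (S = 45): V_0 = 1/1.12·[0.5692·27.2857 + 0.4308·3.6848] = 15.2850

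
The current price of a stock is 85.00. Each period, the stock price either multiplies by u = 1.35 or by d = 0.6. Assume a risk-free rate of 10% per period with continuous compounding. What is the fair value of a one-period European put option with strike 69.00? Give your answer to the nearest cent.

5.32

Risk-neutral probability p = (e^0.1 − 0.6)/(1.35 − 0.6) = 0.5052/0.7500 = 0.6736
Terminal stock prices: S_u = 114.8, S_d = 51
Terminal payoffs (K − S): max(-45.75, 0) = 0, max(18, 0) = 18
Node 0 (S = 85): V_0 = e^(−0.1)·[0.6736·0.0000 + 0.3264·18.0000] = 5.3167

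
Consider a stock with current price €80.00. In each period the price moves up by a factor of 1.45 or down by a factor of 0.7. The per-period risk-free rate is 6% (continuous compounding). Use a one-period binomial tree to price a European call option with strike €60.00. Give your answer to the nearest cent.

Risk-neutral probability p = (e^0.06 − 0.7)/(1.45 − 0.7) = 0.3618/0.7500 = 0.4824
Terminal stock prices: S_u = 116, S_d = 56
Terminal payoffs (S − K): max(56, 0) = 56, max(-4, 0) = 0
Node 0 (S = 80): V_0 = e^(−0.06)·[0.4824·56.0000 + 0.5176·0.0000] = 25.4438

€25.44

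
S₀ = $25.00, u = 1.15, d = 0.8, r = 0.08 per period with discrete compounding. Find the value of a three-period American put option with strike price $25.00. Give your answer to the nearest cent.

$1.20

Risk-neutral probability p = (1 + 0.08 − 0.8)/(1.15 − 0.8) = 0.2800/0.3500 = 0.8000
Terminal stock prices: S_uuu = 38.02, S_uud = 26.45, S_udd = 18.4, S_ddd = 12.8
Terminal payoffs (K − S): max(-13.02, 0) = 0, max(-1.45, 0) = 0, max(6.6, 0) = 6.6, max(12.2, 0) = 12.2
Node uu (S = 33.06): continuation = 1/1.08·[0.8000·0.0000 + 0.2000·0.0000] = 0.0000; exercise value = 0.0000 ≤ continuation, so V_uu = 0.0000
Node ud (S = 23): continuation = 1/1.08·[0.8000·0.0000 + 0.2000·6.6000] = 1.2222; exercise value = 2.0000 > continuation, so V_ud = 2.0000 (exercise)
Node dd (S = 16): continuation = 1/1.08·[0.8000·6.6000 + 0.2000·12.2000] = 7.1481; exercise value = 9.0000 > continuation, so V_dd = 9.0000 (exercise)
Node u (S = 28.75): continuation = 1/1.08·[0.8000·0.0000 + 0.2000·2.0000] = 0.3704; exercise value = 0.0000 ≤ continuation, so V_u = 0.3704
Node d (S = 20): continuation = 1/1.08·[0.8000·2.0000 + 0.2000·9.0000] = 3.1481; exercise value = 5.0000 > continuation, so V_d = 5.0000 (exercise)
Node 0 (S = 25): continuation = 1/1.08·[0.8000·0.3704 + 0.2000·5.0000] = 1.2003; exercise value = 0.0000 ≤ continuation, so V_0 = 1.2003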